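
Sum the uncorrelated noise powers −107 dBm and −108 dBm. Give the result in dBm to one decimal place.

Convert to linear, add, convert back:
P₁ = 2.00×10⁻¹⁴ W, P₂ = 1.58×10⁻¹⁴ W
P_tot = 3.58×10⁻¹⁴ W → 10 log₁₀(P_tot / 10⁻³) = −104.5 dBm

−104.5 dBm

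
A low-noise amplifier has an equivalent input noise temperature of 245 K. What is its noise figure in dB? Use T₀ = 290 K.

F = 1 + T_e/T₀ = 1 + 245/290 = 1.84483
NF = 10 log₁₀(1.84483) = 2.66 dB

2.66 dB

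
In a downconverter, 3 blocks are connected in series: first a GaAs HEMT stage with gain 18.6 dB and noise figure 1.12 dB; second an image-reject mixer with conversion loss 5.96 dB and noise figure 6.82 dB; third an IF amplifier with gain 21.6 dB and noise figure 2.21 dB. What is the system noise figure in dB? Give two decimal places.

1.41 dB

Convert to linear (a loss of L dB is a gain of −L dB): F_i = 10^(NF_i/10), G_i = 10^(G_i,dB/10)
  Stage 1: F_1 = 10^(1.12/10) = 1.294, G_1 = 10^(18.6/10) = 72.44
  Stage 2: F_2 = 10^(6.82/10) = 4.808, G_2 = 10^(−5.96/10) = 0.2535
  Stage 3: F_3 = 10^(2.21/10) = 1.663, G_3 = 10^(21.6/10) = 144.5
Friis cascade:
  F = 1.294 + (4.808 − 1)/72.44 + (1.663 − 1)/18.37 = 1.383
NF = 10 log₁₀(1.383) = 1.41 dB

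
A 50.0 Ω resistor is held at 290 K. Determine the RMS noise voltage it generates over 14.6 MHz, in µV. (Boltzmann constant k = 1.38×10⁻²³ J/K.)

3.42 µV

V_n = √(4kTRB)
4kTRB = 4 × 1.38×10⁻²³ × 290 × 5.00×10¹ × 1.46×10⁷ = 1.17×10⁻¹¹ V²
V_n = √(1.17×10⁻¹¹) = 3.42×10⁻⁶ V = 3.42 µV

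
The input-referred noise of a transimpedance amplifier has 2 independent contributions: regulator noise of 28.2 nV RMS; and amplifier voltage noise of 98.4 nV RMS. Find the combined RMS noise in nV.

Uncorrelated sources add in power (mean-square): V_tot = √(ΣV_i²)
V_tot = √[(2.82×10⁻⁸)² + (9.84×10⁻⁸)²] = 1.02×10⁻⁷ V = 102 nV

102 nV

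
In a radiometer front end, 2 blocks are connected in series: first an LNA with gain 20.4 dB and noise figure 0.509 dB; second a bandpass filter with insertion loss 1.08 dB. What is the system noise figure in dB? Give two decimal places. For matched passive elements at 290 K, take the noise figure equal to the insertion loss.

Convert to linear (a loss of L dB is a gain of −L dB): F_i = 10^(NF_i/10), G_i = 10^(G_i,dB/10)
  Stage 1: F_1 = 10^(0.509/10) = 1.124, G_1 = 10^(20.4/10) = 109.6
  Stage 2: F_2 = 10^(1.08/10) = 1.282, G_2 = 10^(−1.08/10) = 0.7798
Friis cascade:
  F = 1.124 + (1.282 − 1)/109.6 = 1.127
NF = 10 log₁₀(1.127) = 0.52 dB

0.52 dB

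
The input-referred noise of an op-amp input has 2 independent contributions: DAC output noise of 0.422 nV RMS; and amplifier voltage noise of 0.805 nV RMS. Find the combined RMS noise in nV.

0.909 nV

Uncorrelated sources add in power (mean-square): V_tot = √(ΣV_i²)
V_tot = √[(4.22×10⁻¹⁰)² + (8.05×10⁻¹⁰)²] = 9.09×10⁻¹⁰ V = 0.909 nV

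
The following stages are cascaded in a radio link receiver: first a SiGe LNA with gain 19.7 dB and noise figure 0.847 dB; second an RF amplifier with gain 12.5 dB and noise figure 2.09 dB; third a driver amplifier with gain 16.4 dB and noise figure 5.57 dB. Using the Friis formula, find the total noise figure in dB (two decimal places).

Convert to linear (a loss of L dB is a gain of −L dB): F_i = 10^(NF_i/10), G_i = 10^(G_i,dB/10)
  Stage 1: F_1 = 10^(0.847/10) = 1.215, G_1 = 10^(19.7/10) = 93.33
  Stage 2: F_2 = 10^(2.09/10) = 1.618, G_2 = 10^(12.5/10) = 17.78
  Stage 3: F_3 = 10^(5.57/10) = 3.606, G_3 = 10^(16.4/10) = 43.65
Friis cascade:
  F = 1.215 + (1.618 − 1)/93.33 + (3.606 − 1)/1660 = 1.224
NF = 10 log₁₀(1.224) = 0.88 dB

0.88 dB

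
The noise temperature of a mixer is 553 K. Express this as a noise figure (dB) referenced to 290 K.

4.63 dB

F = 1 + T_e/T₀ = 1 + 553/290 = 2.9069
NF = 10 log₁₀(2.9069) = 4.63 dB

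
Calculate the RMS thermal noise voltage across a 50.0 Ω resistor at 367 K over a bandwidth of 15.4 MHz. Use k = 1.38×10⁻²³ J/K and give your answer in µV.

3.95 µV

V_n = √(4kTRB)
4kTRB = 4 × 1.38×10⁻²³ × 367 × 5.00×10¹ × 1.54×10⁷ = 1.56×10⁻¹¹ V²
V_n = √(1.56×10⁻¹¹) = 3.95×10⁻⁶ V = 3.95 µV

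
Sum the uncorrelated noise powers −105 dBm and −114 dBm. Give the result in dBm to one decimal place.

−104.5 dBm

Convert to linear, add, convert back:
P₁ = 3.16×10⁻¹⁴ W, P₂ = 3.98×10⁻¹⁵ W
P_tot = 3.56×10⁻¹⁴ W → 10 log₁₀(P_tot / 10⁻³) = −104.5 dBm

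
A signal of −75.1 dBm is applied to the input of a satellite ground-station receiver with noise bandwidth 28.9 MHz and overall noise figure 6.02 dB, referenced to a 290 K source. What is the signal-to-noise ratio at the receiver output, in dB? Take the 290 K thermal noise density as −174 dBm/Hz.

18.3 dB

Noise floor: N = −174 + 10 log₁₀(B) + NF
10 log₁₀(2.89×10⁷) = 74.61 dB
N = −174 + 74.61 + 6.02 = −93.37 dBm
SNR = P_sig − N = −75.1 − (−93.37) = 18.27 dB → 18.3 dB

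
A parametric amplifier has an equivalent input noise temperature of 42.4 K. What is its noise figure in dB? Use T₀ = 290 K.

0.593 dB

F = 1 + T_e/T₀ = 1 + 42.4/290 = 1.14621
NF = 10 log₁₀(1.14621) = 0.593 dB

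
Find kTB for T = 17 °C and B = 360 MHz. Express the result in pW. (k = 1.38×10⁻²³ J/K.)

1.44 pW

T = 17 °C + 273.15 = 290.15 K
P_n = kTB = 1.38×10⁻²³ × 290.15 × 3.60×10⁸ = 1.44×10⁻¹² W = 1.44 pW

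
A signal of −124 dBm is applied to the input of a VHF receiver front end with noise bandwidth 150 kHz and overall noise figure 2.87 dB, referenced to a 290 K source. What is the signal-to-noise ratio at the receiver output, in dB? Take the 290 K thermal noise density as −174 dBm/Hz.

−4.6 dB

Noise floor: N = −174 + 10 log₁₀(B) + NF
10 log₁₀(1.50×10⁵) = 51.76 dB
N = −174 + 51.76 + 2.87 = −119.37 dBm
SNR = P_sig − N = −124 − (−119.37) = −4.63 dB → −4.6 dB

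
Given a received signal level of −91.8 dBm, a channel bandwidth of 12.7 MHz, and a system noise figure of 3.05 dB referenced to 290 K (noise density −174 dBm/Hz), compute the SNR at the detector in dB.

Noise floor: N = −174 + 10 log₁₀(B) + NF
10 log₁₀(1.27×10⁷) = 71.04 dB
N = −174 + 71.04 + 3.05 = −99.91 dBm
SNR = P_sig − N = −91.8 − (−99.91) = 8.11 dB → 8.1 dB

8.1 dB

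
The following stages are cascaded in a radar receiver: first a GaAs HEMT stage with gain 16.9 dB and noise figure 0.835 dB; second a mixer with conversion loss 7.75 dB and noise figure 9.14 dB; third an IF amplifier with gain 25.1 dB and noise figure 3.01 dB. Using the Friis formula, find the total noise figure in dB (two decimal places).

1.70 dB

Convert to linear (a loss of L dB is a gain of −L dB): F_i = 10^(NF_i/10), G_i = 10^(G_i,dB/10)
  Stage 1: F_1 = 10^(0.835/10) = 1.212, G_1 = 10^(16.9/10) = 48.98
  Stage 2: F_2 = 10^(9.14/10) = 8.204, G_2 = 10^(−7.75/10) = 0.1679
  Stage 3: F_3 = 10^(3.01/10) = 2.000, G_3 = 10^(25.1/10) = 323.6
Friis cascade:
  F = 1.212 + (8.204 − 1)/48.98 + (2.000 − 1)/8.222 = 1.481
NF = 10 log₁₀(1.481) = 1.70 dB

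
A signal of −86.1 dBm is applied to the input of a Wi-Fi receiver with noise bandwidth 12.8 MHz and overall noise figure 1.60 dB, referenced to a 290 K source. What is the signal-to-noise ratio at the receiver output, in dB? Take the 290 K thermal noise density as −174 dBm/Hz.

15.2 dB

Noise floor: N = −174 + 10 log₁₀(B) + NF
10 log₁₀(1.28×10⁷) = 71.07 dB
N = −174 + 71.07 + 1.60 = −101.33 dBm
SNR = P_sig − N = −86.1 − (−101.33) = 15.23 dB → 15.2 dB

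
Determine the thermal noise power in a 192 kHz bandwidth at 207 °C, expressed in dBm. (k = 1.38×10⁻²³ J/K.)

T = 207 °C + 273.15 = 480.15 K
P_n = kTB = 1.38×10⁻²³ × 480.15 × 1.92×10⁵ = 1.27×10⁻¹⁵ W
In dBm: 10 log₁₀(1.27×10⁻¹⁵ / 10⁻³) = −119.0 dBm

−119.0 dBm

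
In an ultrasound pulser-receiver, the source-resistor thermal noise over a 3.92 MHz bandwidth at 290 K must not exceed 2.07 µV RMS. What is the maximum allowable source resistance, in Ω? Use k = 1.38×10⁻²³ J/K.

Johnson–Nyquist: V_n = √(4kTRB) ⇒ R = V_n² / (4kTB)
4kTB = 4 × 1.38×10⁻²³ × 290 × 3.92×10⁶ = 6.28×10⁻¹⁴
R = (2.07×10⁻⁶)² / 6.28×10⁻¹⁴ = 6.83×10¹ Ω = 68.3 Ω

68.3 Ω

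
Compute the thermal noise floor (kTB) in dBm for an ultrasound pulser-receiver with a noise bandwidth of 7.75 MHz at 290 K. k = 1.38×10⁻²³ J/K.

P_n = kTB = 1.38×10⁻²³ × 290 × 7.75×10⁶ = 3.10×10⁻¹⁴ W
In dBm: 10 log₁₀(3.10×10⁻¹⁴ / 10⁻³) = −105.1 dBm

−105.1 dBm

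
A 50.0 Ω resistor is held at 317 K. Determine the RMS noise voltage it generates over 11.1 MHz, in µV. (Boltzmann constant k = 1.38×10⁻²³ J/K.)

V_n = √(4kTRB)
4kTRB = 4 × 1.38×10⁻²³ × 317 × 5.00×10¹ × 1.11×10⁷ = 9.71×10⁻¹² V²
V_n = √(9.71×10⁻¹²) = 3.12×10⁻⁶ V = 3.12 µV

3.12 µV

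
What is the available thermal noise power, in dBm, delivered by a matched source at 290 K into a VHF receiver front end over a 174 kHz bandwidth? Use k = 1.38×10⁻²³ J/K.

−121.6 dBm

P_n = kTB = 1.38×10⁻²³ × 290 × 1.74×10⁵ = 6.96×10⁻¹⁶ W
In dBm: 10 log₁₀(6.96×10⁻¹⁶ / 10⁻³) = −121.6 dBm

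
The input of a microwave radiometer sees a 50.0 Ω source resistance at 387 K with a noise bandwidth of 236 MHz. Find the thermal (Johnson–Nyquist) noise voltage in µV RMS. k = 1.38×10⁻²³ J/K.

V_n = √(4kTRB)
4kTRB = 4 × 1.38×10⁻²³ × 387 × 5.00×10¹ × 2.36×10⁸ = 2.52×10⁻¹⁰ V²
V_n = √(2.52×10⁻¹⁰) = 1.59×10⁻⁵ V = 15.9 µV

15.9 µV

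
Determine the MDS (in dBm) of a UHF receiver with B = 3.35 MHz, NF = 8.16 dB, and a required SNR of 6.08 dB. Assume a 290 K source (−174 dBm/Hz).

−94.5 dBm

Sensitivity = −174 + 10 log₁₀(B) + NF + SNR_min
= −174 + 65.25 + 8.16 + 6.08
= −94.51 dBm → −94.5 dBm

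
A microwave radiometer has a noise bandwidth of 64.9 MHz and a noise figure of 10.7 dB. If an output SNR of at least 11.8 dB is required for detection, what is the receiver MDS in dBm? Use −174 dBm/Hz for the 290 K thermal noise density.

−73.4 dBm

Sensitivity = −174 + 10 log₁₀(B) + NF + SNR_min
= −174 + 78.12 + 10.7 + 11.8
= −73.38 dBm → −73.4 dBm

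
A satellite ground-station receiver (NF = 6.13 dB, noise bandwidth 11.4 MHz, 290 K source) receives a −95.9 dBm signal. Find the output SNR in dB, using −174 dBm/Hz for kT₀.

Noise floor: N = −174 + 10 log₁₀(B) + NF
10 log₁₀(1.14×10⁷) = 70.57 dB
N = −174 + 70.57 + 6.13 = −97.30 dBm
SNR = P_sig − N = −95.9 − (−97.30) = 1.40 dB → 1.4 dB

1.4 dB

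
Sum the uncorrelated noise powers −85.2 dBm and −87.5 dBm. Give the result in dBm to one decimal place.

Convert to linear, add, convert back:
P₁ = 3.02×10⁻¹² W, P₂ = 1.78×10⁻¹² W
P_tot = 4.80×10⁻¹² W → 10 log₁₀(P_tot / 10⁻³) = −83.2 dBm

−83.2 dBm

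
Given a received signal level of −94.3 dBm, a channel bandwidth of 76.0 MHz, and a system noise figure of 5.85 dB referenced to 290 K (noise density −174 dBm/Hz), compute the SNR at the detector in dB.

Noise floor: N = −174 + 10 log₁₀(B) + NF
10 log₁₀(7.60×10⁷) = 78.81 dB
N = −174 + 78.81 + 5.85 = −89.34 dBm
SNR = P_sig − N = −94.3 − (−89.34) = −4.96 dB → −5.0 dB

−5.0 dB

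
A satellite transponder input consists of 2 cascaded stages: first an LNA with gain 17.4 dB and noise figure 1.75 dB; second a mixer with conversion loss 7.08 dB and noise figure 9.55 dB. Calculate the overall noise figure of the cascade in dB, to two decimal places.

Convert to linear (a loss of L dB is a gain of −L dB): F_i = 10^(NF_i/10), G_i = 10^(G_i,dB/10)
  Stage 1: F_1 = 10^(1.75/10) = 1.496, G_1 = 10^(17.4/10) = 54.95
  Stage 2: F_2 = 10^(9.55/10) = 9.016, G_2 = 10^(−7.08/10) = 0.1959
Friis cascade:
  F = 1.496 + (9.016 − 1)/54.95 = 1.642
NF = 10 log₁₀(1.642) = 2.15 dB

2.15 dB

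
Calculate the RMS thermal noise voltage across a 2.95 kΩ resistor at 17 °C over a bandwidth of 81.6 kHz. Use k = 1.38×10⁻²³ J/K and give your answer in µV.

T = 17 °C + 273.15 = 290.15 K
V_n = √(4kTRB)
4kTRB = 4 × 1.38×10⁻²³ × 290.15 × 2.95×10³ × 8.16×10⁴ = 3.86×10⁻¹² V²
V_n = √(3.86×10⁻¹²) = 1.96×10⁻⁶ V = 1.96 µV

1.96 µV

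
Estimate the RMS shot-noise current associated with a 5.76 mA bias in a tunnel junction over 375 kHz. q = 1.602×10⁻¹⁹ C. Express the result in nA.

26.3 nA

I_n = √(2qI·B)
2qI·B = 2 × 1.602×10⁻¹⁹ × 5.76×10⁻³ × 3.75×10⁵ = 6.92×10⁻¹⁶ A²
I_n = √(6.92×10⁻¹⁶) = 2.63×10⁻⁸ A = 26.3 nA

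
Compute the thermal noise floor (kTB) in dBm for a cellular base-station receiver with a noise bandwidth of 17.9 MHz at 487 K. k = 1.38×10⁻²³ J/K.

−99.2 dBm

P_n = kTB = 1.38×10⁻²³ × 487 × 1.79×10⁷ = 1.20×10⁻¹³ W
In dBm: 10 log₁₀(1.20×10⁻¹³ / 10⁻³) = −99.2 dBm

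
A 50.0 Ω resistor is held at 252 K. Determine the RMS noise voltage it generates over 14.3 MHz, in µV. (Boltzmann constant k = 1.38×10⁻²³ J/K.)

V_n = √(4kTRB)
4kTRB = 4 × 1.38×10⁻²³ × 252 × 5.00×10¹ × 1.43×10⁷ = 9.95×10⁻¹² V²
V_n = √(9.95×10⁻¹²) = 3.15×10⁻⁶ V = 3.15 µV

3.15 µV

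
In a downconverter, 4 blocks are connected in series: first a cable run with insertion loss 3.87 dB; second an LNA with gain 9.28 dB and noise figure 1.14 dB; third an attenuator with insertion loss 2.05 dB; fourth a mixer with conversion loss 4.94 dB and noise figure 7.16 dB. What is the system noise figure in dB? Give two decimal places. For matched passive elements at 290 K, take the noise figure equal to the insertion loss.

7.23 dB

Convert to linear (a loss of L dB is a gain of −L dB): F_i = 10^(NF_i/10), G_i = 10^(G_i,dB/10)
  Stage 1: F_1 = 10^(3.87/10) = 2.438, G_1 = 10^(−3.87/10) = 0.4102
  Stage 2: F_2 = 10^(1.14/10) = 1.300, G_2 = 10^(9.28/10) = 8.472
  Stage 3: F_3 = 10^(2.05/10) = 1.603, G_3 = 10^(−2.05/10) = 0.6237
  Stage 4: F_4 = 10^(7.16/10) = 5.200, G_4 = 10^(−4.94/10) = 0.3206
Friis cascade:
  F = 2.438 + (1.300 − 1)/0.4102 + (1.603 − 1)/3.475 + (5.200 − 1)/2.168 = 5.281
NF = 10 log₁₀(5.281) = 7.23 dB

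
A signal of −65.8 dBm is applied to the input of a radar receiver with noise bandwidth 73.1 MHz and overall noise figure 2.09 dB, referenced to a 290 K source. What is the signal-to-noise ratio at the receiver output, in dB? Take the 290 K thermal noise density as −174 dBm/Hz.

Noise floor: N = −174 + 10 log₁₀(B) + NF
10 log₁₀(7.31×10⁷) = 78.64 dB
N = −174 + 78.64 + 2.09 = −93.27 dBm
SNR = P_sig − N = −65.8 − (−93.27) = 27.47 dB → 27.5 dB

27.5 dB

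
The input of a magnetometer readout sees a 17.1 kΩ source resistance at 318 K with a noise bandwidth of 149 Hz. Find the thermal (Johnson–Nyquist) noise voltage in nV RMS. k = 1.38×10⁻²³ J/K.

211 nV

V_n = √(4kTRB)
4kTRB = 4 × 1.38×10⁻²³ × 318 × 1.71×10⁴ × 1.49×10² = 4.47×10⁻¹⁴ V²
V_n = √(4.47×10⁻¹⁴) = 2.11×10⁻⁷ V = 211 nV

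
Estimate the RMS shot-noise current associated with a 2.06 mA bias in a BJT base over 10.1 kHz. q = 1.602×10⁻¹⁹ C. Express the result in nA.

I_n = √(2qI·B)
2qI·B = 2 × 1.602×10⁻¹⁹ × 2.06×10⁻³ × 1.01×10⁴ = 6.67×10⁻¹⁸ A²
I_n = √(6.67×10⁻¹⁸) = 2.58×10⁻⁹ A = 2.58 nA

2.58 nA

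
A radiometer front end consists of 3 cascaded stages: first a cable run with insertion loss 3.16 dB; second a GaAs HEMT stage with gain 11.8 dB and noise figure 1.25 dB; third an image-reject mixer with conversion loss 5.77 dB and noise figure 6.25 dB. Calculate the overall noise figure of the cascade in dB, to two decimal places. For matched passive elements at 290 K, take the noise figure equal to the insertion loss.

5.05 dB

Convert to linear (a loss of L dB is a gain of −L dB): F_i = 10^(NF_i/10), G_i = 10^(G_i,dB/10)
  Stage 1: F_1 = 10^(3.16/10) = 2.070, G_1 = 10^(−3.16/10) = 0.4831
  Stage 2: F_2 = 10^(1.25/10) = 1.334, G_2 = 10^(11.8/10) = 15.14
  Stage 3: F_3 = 10^(6.25/10) = 4.217, G_3 = 10^(−5.77/10) = 0.2649
Friis cascade:
  F = 2.070 + (1.334 − 1)/0.4831 + (4.217 − 1)/7.311 = 3.201
NF = 10 log₁₀(3.201) = 5.05 dB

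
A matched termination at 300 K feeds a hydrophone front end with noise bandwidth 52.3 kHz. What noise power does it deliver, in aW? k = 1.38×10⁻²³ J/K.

217 aW

P_n = kTB = 1.38×10⁻²³ × 300 × 5.23×10⁴ = 2.17×10⁻¹⁶ W = 217 aW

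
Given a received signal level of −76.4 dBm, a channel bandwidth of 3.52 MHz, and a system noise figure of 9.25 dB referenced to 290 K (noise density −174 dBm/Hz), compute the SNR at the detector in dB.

22.9 dB

Noise floor: N = −174 + 10 log₁₀(B) + NF
10 log₁₀(3.52×10⁶) = 65.47 dB
N = −174 + 65.47 + 9.25 = −99.28 dBm
SNR = P_sig − N = −76.4 − (−99.28) = 22.88 dB → 22.9 dB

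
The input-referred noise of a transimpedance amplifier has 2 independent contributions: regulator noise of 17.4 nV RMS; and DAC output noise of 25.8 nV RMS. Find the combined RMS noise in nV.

31.1 nV

Uncorrelated sources add in power (mean-square): V_tot = √(ΣV_i²)
V_tot = √[(1.74×10⁻⁸)² + (2.58×10⁻⁸)²] = 3.11×10⁻⁸ V = 31.1 nV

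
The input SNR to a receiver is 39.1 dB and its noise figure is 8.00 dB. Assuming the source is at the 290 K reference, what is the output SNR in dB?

31.10 dB

By definition F = SNR_in/SNR_out, so in dB: SNR_out = SNR_in − NF
SNR_out = 39.1 − 8.00 = 31.10 dB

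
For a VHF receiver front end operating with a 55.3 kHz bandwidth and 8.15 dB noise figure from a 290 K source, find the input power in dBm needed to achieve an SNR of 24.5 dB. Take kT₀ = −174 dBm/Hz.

Sensitivity = −174 + 10 log₁₀(B) + NF + SNR_min
= −174 + 47.43 + 8.15 + 24.5
= −93.92 dBm → −93.9 dBm

−93.9 dBm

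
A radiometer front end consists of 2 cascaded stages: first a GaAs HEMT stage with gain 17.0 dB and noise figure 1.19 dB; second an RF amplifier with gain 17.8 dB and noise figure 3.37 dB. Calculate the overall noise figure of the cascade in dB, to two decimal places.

Convert to linear (a loss of L dB is a gain of −L dB): F_i = 10^(NF_i/10), G_i = 10^(G_i,dB/10)
  Stage 1: F_1 = 10^(1.19/10) = 1.315, G_1 = 10^(17.0/10) = 50.12
  Stage 2: F_2 = 10^(3.37/10) = 2.173, G_2 = 10^(17.8/10) = 60.26
Friis cascade:
  F = 1.315 + (2.173 − 1)/50.12 = 1.339
NF = 10 log₁₀(1.339) = 1.27 dB

1.27 dB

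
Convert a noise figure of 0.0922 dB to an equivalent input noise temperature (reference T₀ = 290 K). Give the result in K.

F = 10^(0.0922/10) = 1.02146
T_e = (F − 1)·T₀ = (1.02146 − 1) × 290 = 6.22 K

6.22 K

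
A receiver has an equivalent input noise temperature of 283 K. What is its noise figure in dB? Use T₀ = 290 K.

2.96 dB

F = 1 + T_e/T₀ = 1 + 283/290 = 1.97586
NF = 10 log₁₀(1.97586) = 2.96 dB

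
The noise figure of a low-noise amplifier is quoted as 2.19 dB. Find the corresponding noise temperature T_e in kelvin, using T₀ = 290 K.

190 K

F = 10^(2.19/10) = 1.65577
T_e = (F − 1)·T₀ = (1.65577 − 1) × 290 = 190 K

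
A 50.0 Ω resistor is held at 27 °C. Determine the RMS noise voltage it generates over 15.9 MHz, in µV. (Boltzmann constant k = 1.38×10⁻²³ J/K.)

T = 27 °C + 273.15 = 300.15 K
V_n = √(4kTRB)
4kTRB = 4 × 1.38×10⁻²³ × 300.15 × 5.00×10¹ × 1.59×10⁷ = 1.32×10⁻¹¹ V²
V_n = √(1.32×10⁻¹¹) = 3.63×10⁻⁶ V = 3.63 µV

3.63 µV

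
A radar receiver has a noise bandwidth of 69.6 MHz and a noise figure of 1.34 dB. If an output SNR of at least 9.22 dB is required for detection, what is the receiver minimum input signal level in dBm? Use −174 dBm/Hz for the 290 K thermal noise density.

−85.0 dBm

Sensitivity = −174 + 10 log₁₀(B) + NF + SNR_min
= −174 + 78.43 + 1.34 + 9.22
= −85.01 dBm → −85.0 dBm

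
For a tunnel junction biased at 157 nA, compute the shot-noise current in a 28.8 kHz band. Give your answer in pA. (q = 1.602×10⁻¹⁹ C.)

I_n = √(2qI·B)
2qI·B = 2 × 1.602×10⁻¹⁹ × 1.57×10⁻⁷ × 2.88×10⁴ = 1.45×10⁻²¹ A²
I_n = √(1.45×10⁻²¹) = 3.81×10⁻¹¹ A = 38.1 pA

38.1 pA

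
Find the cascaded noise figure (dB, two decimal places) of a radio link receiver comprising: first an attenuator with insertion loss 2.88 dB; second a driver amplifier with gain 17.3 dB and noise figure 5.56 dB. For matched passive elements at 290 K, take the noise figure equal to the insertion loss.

Convert to linear (a loss of L dB is a gain of −L dB): F_i = 10^(NF_i/10), G_i = 10^(G_i,dB/10)
  Stage 1: F_1 = 10^(2.88/10) = 1.941, G_1 = 10^(−2.88/10) = 0.5152
  Stage 2: F_2 = 10^(5.56/10) = 3.597, G_2 = 10^(17.3/10) = 53.70
Friis cascade:
  F = 1.941 + (3.597 − 1)/0.5152 = 6.982
NF = 10 log₁₀(6.982) = 8.44 dB

8.44 dB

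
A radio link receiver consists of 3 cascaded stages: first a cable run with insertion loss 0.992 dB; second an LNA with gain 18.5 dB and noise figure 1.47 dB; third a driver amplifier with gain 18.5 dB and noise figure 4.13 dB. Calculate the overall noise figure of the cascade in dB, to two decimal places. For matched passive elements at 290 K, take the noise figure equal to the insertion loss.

2.53 dB

Convert to linear (a loss of L dB is a gain of −L dB): F_i = 10^(NF_i/10), G_i = 10^(G_i,dB/10)
  Stage 1: F_1 = 10^(0.992/10) = 1.257, G_1 = 10^(−0.992/10) = 0.7958
  Stage 2: F_2 = 10^(1.47/10) = 1.403, G_2 = 10^(18.5/10) = 70.79
  Stage 3: F_3 = 10^(4.13/10) = 2.588, G_3 = 10^(18.5/10) = 70.79
Friis cascade:
  F = 1.257 + (1.403 − 1)/0.7958 + (2.588 − 1)/56.34 = 1.791
NF = 10 log₁₀(1.791) = 2.53 dB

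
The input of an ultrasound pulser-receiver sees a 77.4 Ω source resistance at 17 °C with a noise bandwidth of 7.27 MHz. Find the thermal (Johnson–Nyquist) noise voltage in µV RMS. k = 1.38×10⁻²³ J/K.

T = 17 °C + 273.15 = 290.15 K
V_n = √(4kTRB)
4kTRB = 4 × 1.38×10⁻²³ × 290.15 × 7.74×10¹ × 7.27×10⁶ = 9.01×10⁻¹² V²
V_n = √(9.01×10⁻¹²) = 3.00×10⁻⁶ V = 3.00 µV

3.00 µV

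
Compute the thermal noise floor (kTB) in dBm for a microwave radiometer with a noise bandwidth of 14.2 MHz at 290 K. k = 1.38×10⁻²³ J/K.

−102.5 dBm

P_n = kTB = 1.38×10⁻²³ × 290 × 1.42×10⁷ = 5.68×10⁻¹⁴ W
In dBm: 10 log₁₀(5.68×10⁻¹⁴ / 10⁻³) = −102.5 dBm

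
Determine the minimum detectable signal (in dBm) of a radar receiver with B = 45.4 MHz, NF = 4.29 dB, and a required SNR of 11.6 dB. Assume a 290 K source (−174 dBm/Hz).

Sensitivity = −174 + 10 log₁₀(B) + NF + SNR_min
= −174 + 76.57 + 4.29 + 11.6
= −81.54 dBm → −81.5 dBm

−81.5 dBm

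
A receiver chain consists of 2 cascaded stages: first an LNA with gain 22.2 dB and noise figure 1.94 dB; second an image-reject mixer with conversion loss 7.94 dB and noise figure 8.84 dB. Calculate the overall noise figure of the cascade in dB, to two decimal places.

2.05 dB

Convert to linear (a loss of L dB is a gain of −L dB): F_i = 10^(NF_i/10), G_i = 10^(G_i,dB/10)
  Stage 1: F_1 = 10^(1.94/10) = 1.563, G_1 = 10^(22.2/10) = 166.0
  Stage 2: F_2 = 10^(8.84/10) = 7.656, G_2 = 10^(−7.94/10) = 0.1607
Friis cascade:
  F = 1.563 + (7.656 − 1)/166.0 = 1.603
NF = 10 log₁₀(1.603) = 2.05 dB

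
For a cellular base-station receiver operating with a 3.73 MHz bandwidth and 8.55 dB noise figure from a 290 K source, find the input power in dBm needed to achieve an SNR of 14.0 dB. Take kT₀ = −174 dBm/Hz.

−85.7 dBm

Sensitivity = −174 + 10 log₁₀(B) + NF + SNR_min
= −174 + 65.72 + 8.55 + 14.0
= −85.73 dBm → −85.7 dBm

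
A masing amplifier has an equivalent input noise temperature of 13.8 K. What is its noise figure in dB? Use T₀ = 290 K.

0.202 dB

F = 1 + T_e/T₀ = 1 + 13.8/290 = 1.04759
NF = 10 log₁₀(1.04759) = 0.202 dB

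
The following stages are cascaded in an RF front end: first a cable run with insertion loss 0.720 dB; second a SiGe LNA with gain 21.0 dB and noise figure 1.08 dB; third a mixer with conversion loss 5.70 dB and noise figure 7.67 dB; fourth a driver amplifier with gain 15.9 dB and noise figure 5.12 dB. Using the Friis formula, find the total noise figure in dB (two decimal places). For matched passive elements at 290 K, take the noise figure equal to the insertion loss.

Convert to linear (a loss of L dB is a gain of −L dB): F_i = 10^(NF_i/10), G_i = 10^(G_i,dB/10)
  Stage 1: F_1 = 10^(0.720/10) = 1.180, G_1 = 10^(−0.720/10) = 0.8472
  Stage 2: F_2 = 10^(1.08/10) = 1.282, G_2 = 10^(21.0/10) = 125.9
  Stage 3: F_3 = 10^(7.67/10) = 5.848, G_3 = 10^(−5.70/10) = 0.2692
  Stage 4: F_4 = 10^(5.12/10) = 3.251, G_4 = 10^(15.9/10) = 38.90
Friis cascade:
  F = 1.180 + (1.282 − 1)/0.8472 + (5.848 − 1)/106.7 + (3.251 − 1)/28.71 = 1.637
NF = 10 log₁₀(1.637) = 2.14 dB

2.14 dB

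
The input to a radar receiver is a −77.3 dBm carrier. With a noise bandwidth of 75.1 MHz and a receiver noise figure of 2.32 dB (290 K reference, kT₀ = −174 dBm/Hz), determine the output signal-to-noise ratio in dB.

15.6 dB

Noise floor: N = −174 + 10 log₁₀(B) + NF
10 log₁₀(7.51×10⁷) = 78.76 dB
N = −174 + 78.76 + 2.32 = −92.92 dBm
SNR = P_sig − N = −77.3 − (−92.92) = 15.62 dB → 15.6 dB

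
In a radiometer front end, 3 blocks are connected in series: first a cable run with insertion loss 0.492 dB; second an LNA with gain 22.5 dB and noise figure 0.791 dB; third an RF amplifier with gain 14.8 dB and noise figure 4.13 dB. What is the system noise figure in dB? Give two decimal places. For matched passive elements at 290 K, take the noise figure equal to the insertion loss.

1.32 dB

Convert to linear (a loss of L dB is a gain of −L dB): F_i = 10^(NF_i/10), G_i = 10^(G_i,dB/10)
  Stage 1: F_1 = 10^(0.492/10) = 1.120, G_1 = 10^(−0.492/10) = 0.8929
  Stage 2: F_2 = 10^(0.791/10) = 1.200, G_2 = 10^(22.5/10) = 177.8
  Stage 3: F_3 = 10^(4.13/10) = 2.588, G_3 = 10^(14.8/10) = 30.20
Friis cascade:
  F = 1.120 + (1.200 − 1)/0.8929 + (2.588 − 1)/158.8 = 1.354
NF = 10 log₁₀(1.354) = 1.32 dB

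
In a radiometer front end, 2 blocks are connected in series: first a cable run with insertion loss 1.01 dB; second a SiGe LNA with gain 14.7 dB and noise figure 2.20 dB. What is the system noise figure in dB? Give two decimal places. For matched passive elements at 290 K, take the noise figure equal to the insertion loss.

Convert to linear (a loss of L dB is a gain of −L dB): F_i = 10^(NF_i/10), G_i = 10^(G_i,dB/10)
  Stage 1: F_1 = 10^(1.01/10) = 1.262, G_1 = 10^(−1.01/10) = 0.7925
  Stage 2: F_2 = 10^(2.20/10) = 1.660, G_2 = 10^(14.7/10) = 29.51
Friis cascade:
  F = 1.262 + (1.660 − 1)/0.7925 = 2.094
NF = 10 log₁₀(2.094) = 3.21 dB

3.21 dB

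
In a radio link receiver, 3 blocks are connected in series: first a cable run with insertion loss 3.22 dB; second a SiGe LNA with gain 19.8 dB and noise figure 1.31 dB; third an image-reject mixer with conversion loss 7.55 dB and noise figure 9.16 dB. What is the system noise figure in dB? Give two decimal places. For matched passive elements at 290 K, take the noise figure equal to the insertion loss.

4.77 dB

Convert to linear (a loss of L dB is a gain of −L dB): F_i = 10^(NF_i/10), G_i = 10^(G_i,dB/10)
  Stage 1: F_1 = 10^(3.22/10) = 2.099, G_1 = 10^(−3.22/10) = 0.4764
  Stage 2: F_2 = 10^(1.31/10) = 1.352, G_2 = 10^(19.8/10) = 95.50
  Stage 3: F_3 = 10^(9.16/10) = 8.241, G_3 = 10^(−7.55/10) = 0.1758
Friis cascade:
  F = 2.099 + (1.352 − 1)/0.4764 + (8.241 − 1)/45.50 = 2.997
NF = 10 log₁₀(2.997) = 4.77 dB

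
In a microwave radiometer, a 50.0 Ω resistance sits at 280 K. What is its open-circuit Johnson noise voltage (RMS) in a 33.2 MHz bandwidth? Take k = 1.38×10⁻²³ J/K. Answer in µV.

V_n = √(4kTRB)
4kTRB = 4 × 1.38×10⁻²³ × 280 × 5.00×10¹ × 3.32×10⁷ = 2.57×10⁻¹¹ V²
V_n = √(2.57×10⁻¹¹) = 5.07×10⁻⁶ V = 5.07 µV

5.07 µV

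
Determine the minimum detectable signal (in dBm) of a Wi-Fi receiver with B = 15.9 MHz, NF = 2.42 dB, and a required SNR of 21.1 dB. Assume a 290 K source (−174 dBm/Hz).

−78.5 dBm

Sensitivity = −174 + 10 log₁₀(B) + NF + SNR_min
= −174 + 72.01 + 2.42 + 21.1
= −78.47 dBm → −78.5 dBm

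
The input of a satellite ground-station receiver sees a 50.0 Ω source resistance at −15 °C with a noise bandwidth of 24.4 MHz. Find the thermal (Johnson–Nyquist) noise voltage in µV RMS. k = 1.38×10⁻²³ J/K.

4.17 µV

T = −15 °C + 273.15 = 258.15 K
V_n = √(4kTRB)
4kTRB = 4 × 1.38×10⁻²³ × 258.15 × 5.00×10¹ × 2.44×10⁷ = 1.74×10⁻¹¹ V²
V_n = √(1.74×10⁻¹¹) = 4.17×10⁻⁶ V = 4.17 µV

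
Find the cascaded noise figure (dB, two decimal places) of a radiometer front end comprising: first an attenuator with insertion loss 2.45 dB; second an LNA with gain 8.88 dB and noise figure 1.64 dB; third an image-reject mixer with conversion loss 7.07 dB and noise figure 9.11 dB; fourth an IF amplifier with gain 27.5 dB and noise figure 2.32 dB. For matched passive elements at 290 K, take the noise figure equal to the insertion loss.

7.00 dB

Convert to linear (a loss of L dB is a gain of −L dB): F_i = 10^(NF_i/10), G_i = 10^(G_i,dB/10)
  Stage 1: F_1 = 10^(2.45/10) = 1.758, G_1 = 10^(−2.45/10) = 0.5689
  Stage 2: F_2 = 10^(1.64/10) = 1.459, G_2 = 10^(8.88/10) = 7.727
  Stage 3: F_3 = 10^(9.11/10) = 8.147, G_3 = 10^(−7.07/10) = 0.1963
  Stage 4: F_4 = 10^(2.32/10) = 1.706, G_4 = 10^(27.5/10) = 562.3
Friis cascade:
  F = 1.758 + (1.459 − 1)/0.5689 + (8.147 − 1)/4.395 + (1.706 − 1)/0.8630 = 5.009
NF = 10 log₁₀(5.009) = 7.00 dB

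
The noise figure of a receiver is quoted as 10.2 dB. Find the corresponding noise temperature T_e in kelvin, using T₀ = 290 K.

F = 10^(10.2/10) = 10.4713
T_e = (F − 1)·T₀ = (10.4713 − 1) × 290 = 2747 K

2747 K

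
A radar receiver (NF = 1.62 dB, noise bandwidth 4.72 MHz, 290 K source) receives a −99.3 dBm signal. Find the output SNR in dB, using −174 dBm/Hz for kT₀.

6.3 dB

Noise floor: N = −174 + 10 log₁₀(B) + NF
10 log₁₀(4.72×10⁶) = 66.74 dB
N = −174 + 66.74 + 1.62 = −105.64 dBm
SNR = P_sig − N = −99.3 − (−105.64) = 6.34 dB → 6.3 dB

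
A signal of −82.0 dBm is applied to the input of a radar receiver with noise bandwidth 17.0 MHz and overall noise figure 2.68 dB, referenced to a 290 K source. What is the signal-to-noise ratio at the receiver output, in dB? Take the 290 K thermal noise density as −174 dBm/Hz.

17.0 dB

Noise floor: N = −174 + 10 log₁₀(B) + NF
10 log₁₀(1.70×10⁷) = 72.3 dB
N = −174 + 72.3 + 2.68 = −99.02 dBm
SNR = P_sig − N = −82.0 − (−99.02) = 17.02 dB → 17.0 dB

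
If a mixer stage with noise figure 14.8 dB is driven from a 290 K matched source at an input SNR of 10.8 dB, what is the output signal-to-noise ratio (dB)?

By definition F = SNR_in/SNR_out, so in dB: SNR_out = SNR_in − NF
SNR_out = 10.8 − 14.8 = −4.0 dB

−4.0 dB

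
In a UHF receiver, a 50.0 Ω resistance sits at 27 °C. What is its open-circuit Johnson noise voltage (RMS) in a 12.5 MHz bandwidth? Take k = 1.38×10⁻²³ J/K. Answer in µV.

T = 27 °C + 273.15 = 300.15 K
V_n = √(4kTRB)
4kTRB = 4 × 1.38×10⁻²³ × 300.15 × 5.00×10¹ × 1.25×10⁷ = 1.04×10⁻¹¹ V²
V_n = √(1.04×10⁻¹¹) = 3.22×10⁻⁶ V = 3.22 µV

3.22 µV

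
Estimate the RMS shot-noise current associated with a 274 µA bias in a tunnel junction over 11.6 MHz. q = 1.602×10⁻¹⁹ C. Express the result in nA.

I_n = √(2qI·B)
2qI·B = 2 × 1.602×10⁻¹⁹ × 2.74×10⁻⁴ × 1.16×10⁷ = 1.02×10⁻¹⁵ A²
I_n = √(1.02×10⁻¹⁵) = 3.19×10⁻⁸ A = 31.9 nA

31.9 nA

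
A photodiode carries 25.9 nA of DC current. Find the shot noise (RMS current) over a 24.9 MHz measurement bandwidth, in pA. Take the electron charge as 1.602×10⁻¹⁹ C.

I_n = √(2qI·B)
2qI·B = 2 × 1.602×10⁻¹⁹ × 2.59×10⁻⁸ × 2.49×10⁷ = 2.07×10⁻¹⁹ A²
I_n = √(2.07×10⁻¹⁹) = 4.55×10⁻¹⁰ A = 455 pA

455 pA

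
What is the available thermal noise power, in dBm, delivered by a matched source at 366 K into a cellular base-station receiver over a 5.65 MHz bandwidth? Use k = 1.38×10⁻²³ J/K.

−105.4 dBm

P_n = kTB = 1.38×10⁻²³ × 366 × 5.65×10⁶ = 2.85×10⁻¹⁴ W
In dBm: 10 log₁₀(2.85×10⁻¹⁴ / 10⁻³) = −105.4 dBm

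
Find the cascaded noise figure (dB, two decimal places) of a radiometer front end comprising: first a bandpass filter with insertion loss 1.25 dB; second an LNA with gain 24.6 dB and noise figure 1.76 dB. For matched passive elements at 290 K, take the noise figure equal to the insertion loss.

3.01 dB

Convert to linear (a loss of L dB is a gain of −L dB): F_i = 10^(NF_i/10), G_i = 10^(G_i,dB/10)
  Stage 1: F_1 = 10^(1.25/10) = 1.334, G_1 = 10^(−1.25/10) = 0.7499
  Stage 2: F_2 = 10^(1.76/10) = 1.500, G_2 = 10^(24.6/10) = 288.4
Friis cascade:
  F = 1.334 + (1.500 − 1)/0.7499 = 2.000
NF = 10 log₁₀(2.000) = 3.01 dB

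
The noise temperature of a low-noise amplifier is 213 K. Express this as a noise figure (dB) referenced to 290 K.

2.39 dB

F = 1 + T_e/T₀ = 1 + 213/290 = 1.73448
NF = 10 log₁₀(1.73448) = 2.39 dB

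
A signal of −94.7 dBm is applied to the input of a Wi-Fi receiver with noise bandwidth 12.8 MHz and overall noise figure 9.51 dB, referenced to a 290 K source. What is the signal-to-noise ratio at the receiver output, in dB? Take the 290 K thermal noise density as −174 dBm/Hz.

Noise floor: N = −174 + 10 log₁₀(B) + NF
10 log₁₀(1.28×10⁷) = 71.07 dB
N = −174 + 71.07 + 9.51 = −93.42 dBm
SNR = P_sig − N = −94.7 − (−93.42) = −1.28 dB → −1.3 dB

−1.3 dB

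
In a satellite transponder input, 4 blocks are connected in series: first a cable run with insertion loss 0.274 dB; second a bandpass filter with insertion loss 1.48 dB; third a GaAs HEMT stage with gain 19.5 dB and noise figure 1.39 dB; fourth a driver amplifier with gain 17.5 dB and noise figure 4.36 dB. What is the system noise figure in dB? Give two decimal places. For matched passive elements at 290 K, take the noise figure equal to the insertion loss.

3.20 dB

Convert to linear (a loss of L dB is a gain of −L dB): F_i = 10^(NF_i/10), G_i = 10^(G_i,dB/10)
  Stage 1: F_1 = 10^(0.274/10) = 1.065, G_1 = 10^(−0.274/10) = 0.9389
  Stage 2: F_2 = 10^(1.48/10) = 1.406, G_2 = 10^(−1.48/10) = 0.7112
  Stage 3: F_3 = 10^(1.39/10) = 1.377, G_3 = 10^(19.5/10) = 89.13
  Stage 4: F_4 = 10^(4.36/10) = 2.729, G_4 = 10^(17.5/10) = 56.23
Friis cascade:
  F = 1.065 + (1.406 − 1)/0.9389 + (1.377 − 1)/0.6677 + (2.729 − 1)/59.51 = 2.092
NF = 10 log₁₀(2.092) = 3.20 dB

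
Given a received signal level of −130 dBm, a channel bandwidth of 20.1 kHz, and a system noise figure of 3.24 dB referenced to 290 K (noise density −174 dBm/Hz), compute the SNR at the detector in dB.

Noise floor: N = −174 + 10 log₁₀(B) + NF
10 log₁₀(2.01×10⁴) = 43.03 dB
N = −174 + 43.03 + 3.24 = −127.73 dBm
SNR = P_sig − N = −130 − (−127.73) = −2.27 dB → −2.3 dB

−2.3 dB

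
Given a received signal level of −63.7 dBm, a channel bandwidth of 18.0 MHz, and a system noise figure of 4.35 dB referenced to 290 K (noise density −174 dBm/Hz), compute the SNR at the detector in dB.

33.4 dB

Noise floor: N = −174 + 10 log₁₀(B) + NF
10 log₁₀(1.80×10⁷) = 72.55 dB
N = −174 + 72.55 + 4.35 = −97.10 dBm
SNR = P_sig − N = −63.7 − (−97.10) = 33.40 dB → 33.4 dB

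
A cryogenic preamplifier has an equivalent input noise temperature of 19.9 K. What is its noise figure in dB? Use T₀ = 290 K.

0.288 dB

F = 1 + T_e/T₀ = 1 + 19.9/290 = 1.06862
NF = 10 log₁₀(1.06862) = 0.288 dB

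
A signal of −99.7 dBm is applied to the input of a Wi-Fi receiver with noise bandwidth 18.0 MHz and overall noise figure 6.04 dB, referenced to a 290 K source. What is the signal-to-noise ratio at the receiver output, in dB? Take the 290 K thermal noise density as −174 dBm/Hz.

−4.3 dB

Noise floor: N = −174 + 10 log₁₀(B) + NF
10 log₁₀(1.80×10⁷) = 72.55 dB
N = −174 + 72.55 + 6.04 = −95.41 dBm
SNR = P_sig − N = −99.7 − (−95.41) = −4.29 dB → −4.3 dB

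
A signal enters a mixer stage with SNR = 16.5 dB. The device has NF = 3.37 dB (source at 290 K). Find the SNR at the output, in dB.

By definition F = SNR_in/SNR_out, so in dB: SNR_out = SNR_in − NF
SNR_out = 16.5 − 3.37 = 13.13 dB

13.13 dB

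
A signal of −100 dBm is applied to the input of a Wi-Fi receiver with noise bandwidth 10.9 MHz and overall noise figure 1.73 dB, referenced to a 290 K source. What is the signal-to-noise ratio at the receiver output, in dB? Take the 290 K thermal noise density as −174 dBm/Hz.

Noise floor: N = −174 + 10 log₁₀(B) + NF
10 log₁₀(1.09×10⁷) = 70.37 dB
N = −174 + 70.37 + 1.73 = −101.90 dBm
SNR = P_sig − N = −100 − (−101.90) = 1.90 dB → 1.9 dB

1.9 dB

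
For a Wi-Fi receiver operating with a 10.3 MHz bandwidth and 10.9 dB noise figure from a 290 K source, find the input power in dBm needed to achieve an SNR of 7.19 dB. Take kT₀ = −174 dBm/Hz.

Sensitivity = −174 + 10 log₁₀(B) + NF + SNR_min
= −174 + 70.13 + 10.9 + 7.19
= −85.78 dBm → −85.8 dBm

−85.8 dBm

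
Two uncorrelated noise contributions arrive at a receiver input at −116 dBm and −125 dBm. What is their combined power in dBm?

Convert to linear, add, convert back:
P₁ = 2.51×10⁻¹⁵ W, P₂ = 3.16×10⁻¹⁶ W
P_tot = 2.83×10⁻¹⁵ W → 10 log₁₀(P_tot / 10⁻³) = −115.5 dBm

−115.5 dBm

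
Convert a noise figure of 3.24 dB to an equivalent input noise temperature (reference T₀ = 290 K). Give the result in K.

322 K

F = 10^(3.24/10) = 2.10863
T_e = (F − 1)·T₀ = (2.10863 − 1) × 290 = 322 K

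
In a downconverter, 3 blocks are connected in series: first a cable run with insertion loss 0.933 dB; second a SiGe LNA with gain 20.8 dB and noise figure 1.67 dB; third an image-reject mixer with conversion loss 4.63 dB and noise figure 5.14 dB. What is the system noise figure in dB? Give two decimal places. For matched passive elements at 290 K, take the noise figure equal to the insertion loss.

2.66 dB

Convert to linear (a loss of L dB is a gain of −L dB): F_i = 10^(NF_i/10), G_i = 10^(G_i,dB/10)
  Stage 1: F_1 = 10^(0.933/10) = 1.240, G_1 = 10^(−0.933/10) = 0.8067
  Stage 2: F_2 = 10^(1.67/10) = 1.469, G_2 = 10^(20.8/10) = 120.2
  Stage 3: F_3 = 10^(5.14/10) = 3.266, G_3 = 10^(−4.63/10) = 0.3443
Friis cascade:
  F = 1.240 + (1.469 − 1)/0.8067 + (3.266 − 1)/96.98 = 1.844
NF = 10 log₁₀(1.844) = 2.66 dB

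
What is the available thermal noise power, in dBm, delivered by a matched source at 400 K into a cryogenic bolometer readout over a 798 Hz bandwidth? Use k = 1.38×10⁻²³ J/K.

P_n = kTB = 1.38×10⁻²³ × 400 × 7.98×10² = 4.40×10⁻¹⁸ W
In dBm: 10 log₁₀(4.40×10⁻¹⁸ / 10⁻³) = −143.6 dBm

−143.6 dBm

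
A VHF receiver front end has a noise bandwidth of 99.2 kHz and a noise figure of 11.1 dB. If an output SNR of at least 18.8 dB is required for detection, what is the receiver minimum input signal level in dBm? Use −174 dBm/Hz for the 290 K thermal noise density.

Sensitivity = −174 + 10 log₁₀(B) + NF + SNR_min
= −174 + 49.97 + 11.1 + 18.8
= −94.13 dBm → −94.1 dBm

−94.1 dBm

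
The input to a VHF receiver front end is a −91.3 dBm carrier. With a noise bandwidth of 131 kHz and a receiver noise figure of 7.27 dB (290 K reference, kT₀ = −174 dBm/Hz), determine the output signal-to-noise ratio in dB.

Noise floor: N = −174 + 10 log₁₀(B) + NF
10 log₁₀(1.31×10⁵) = 51.17 dB
N = −174 + 51.17 + 7.27 = −115.56 dBm
SNR = P_sig − N = −91.3 − (−115.56) = 24.26 dB → 24.3 dB

24.3 dB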